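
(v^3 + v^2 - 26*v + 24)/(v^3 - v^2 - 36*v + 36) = (v - 4)/(v - 6)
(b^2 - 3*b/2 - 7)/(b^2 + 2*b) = (b - 7/2)/b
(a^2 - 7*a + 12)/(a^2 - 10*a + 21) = (a - 4)/(a - 7)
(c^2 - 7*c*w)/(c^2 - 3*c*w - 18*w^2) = c*(-c + 7*w)/(-c^2 + 3*c*w + 18*w^2)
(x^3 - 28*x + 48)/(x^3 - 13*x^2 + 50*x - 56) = (x + 6)/(x - 7)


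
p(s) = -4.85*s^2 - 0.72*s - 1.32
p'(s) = -9.7*s - 0.72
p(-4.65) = -102.84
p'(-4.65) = 44.38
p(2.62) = -36.50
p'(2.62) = -26.13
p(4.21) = -90.31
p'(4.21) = -41.56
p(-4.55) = -98.45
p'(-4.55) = 43.42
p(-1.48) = -10.88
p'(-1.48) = 13.64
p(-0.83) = -4.06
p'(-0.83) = 7.33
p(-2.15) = -22.19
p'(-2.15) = 20.14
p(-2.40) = -27.53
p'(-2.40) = 22.56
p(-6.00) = -171.60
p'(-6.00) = 57.48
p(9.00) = -400.65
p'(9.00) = -88.02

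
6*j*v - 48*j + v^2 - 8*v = (6*j + v)*(v - 8)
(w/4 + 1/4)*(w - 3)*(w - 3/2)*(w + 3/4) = w^4/4 - 11*w^3/16 - 21*w^2/32 + 9*w/8 + 27/32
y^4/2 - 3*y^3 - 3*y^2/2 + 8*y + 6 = (y - 6)*(y - 2)*(sqrt(2)*y/2 + sqrt(2)/2)^2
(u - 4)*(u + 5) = u^2 + u - 20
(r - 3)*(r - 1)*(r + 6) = r^3 + 2*r^2 - 21*r + 18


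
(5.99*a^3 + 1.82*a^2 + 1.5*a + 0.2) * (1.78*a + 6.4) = 10.6622*a^4 + 41.5756*a^3 + 14.318*a^2 + 9.956*a + 1.28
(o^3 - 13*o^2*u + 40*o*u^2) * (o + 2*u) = o^4 - 11*o^3*u + 14*o^2*u^2 + 80*o*u^3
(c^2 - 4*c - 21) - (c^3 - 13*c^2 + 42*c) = -c^3 + 14*c^2 - 46*c - 21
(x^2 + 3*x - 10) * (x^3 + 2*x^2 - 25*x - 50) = x^5 + 5*x^4 - 29*x^3 - 145*x^2 + 100*x + 500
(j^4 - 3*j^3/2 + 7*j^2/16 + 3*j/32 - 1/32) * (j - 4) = j^5 - 11*j^4/2 + 103*j^3/16 - 53*j^2/32 - 13*j/32 + 1/8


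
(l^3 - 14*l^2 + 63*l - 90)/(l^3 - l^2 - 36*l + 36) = (l^2 - 8*l + 15)/(l^2 + 5*l - 6)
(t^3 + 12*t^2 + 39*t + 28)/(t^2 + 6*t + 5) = (t^2 + 11*t + 28)/(t + 5)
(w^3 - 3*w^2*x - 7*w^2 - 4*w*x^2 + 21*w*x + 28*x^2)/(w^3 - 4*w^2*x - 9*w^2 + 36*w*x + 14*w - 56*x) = (w + x)/(w - 2)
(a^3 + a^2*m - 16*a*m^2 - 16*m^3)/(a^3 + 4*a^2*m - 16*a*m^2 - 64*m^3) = (a + m)/(a + 4*m)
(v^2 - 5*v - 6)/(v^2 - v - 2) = (v - 6)/(v - 2)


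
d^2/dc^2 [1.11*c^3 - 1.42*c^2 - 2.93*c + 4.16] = 6.66*c - 2.84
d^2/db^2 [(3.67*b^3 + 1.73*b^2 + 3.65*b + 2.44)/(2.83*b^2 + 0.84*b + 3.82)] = (-23.930842*b^3 + 75.694044*b^2 + 119.374716*b - 22.246936)/(22.665187*b^6 + 20.182428*b^5 + 97.772538*b^4 + 55.078128*b^3 + 131.975652*b^2 + 36.772848*b + 55.742968)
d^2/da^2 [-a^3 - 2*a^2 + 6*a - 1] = -6*a - 4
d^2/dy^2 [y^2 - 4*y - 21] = 2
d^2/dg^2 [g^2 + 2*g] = 2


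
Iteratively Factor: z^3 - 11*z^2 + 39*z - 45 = (z - 3)*(z^2 - 8*z + 15) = (z - 5)*(z - 3)*(z - 3)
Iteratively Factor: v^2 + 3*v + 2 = (v + 1)*(v + 2)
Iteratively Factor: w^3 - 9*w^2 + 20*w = (w - 5)*(w^2 - 4*w) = w*(w - 5)*(w - 4)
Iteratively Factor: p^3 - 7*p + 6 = (p - 1)*(p^2 + p - 6) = (p - 2)*(p - 1)*(p + 3)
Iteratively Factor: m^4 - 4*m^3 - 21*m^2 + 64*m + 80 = (m + 4)*(m^3 - 8*m^2 + 11*m + 20) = (m - 4)*(m + 4)*(m^2 - 4*m - 5) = (m - 4)*(m + 1)*(m + 4)*(m - 5)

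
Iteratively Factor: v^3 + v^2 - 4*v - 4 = (v + 1)*(v^2 - 4) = (v + 1)*(v + 2)*(v - 2)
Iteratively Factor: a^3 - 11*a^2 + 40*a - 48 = (a - 4)*(a^2 - 7*a + 12) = (a - 4)^2*(a - 3)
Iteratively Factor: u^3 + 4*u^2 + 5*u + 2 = (u + 1)*(u^2 + 3*u + 2) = (u + 1)^2*(u + 2)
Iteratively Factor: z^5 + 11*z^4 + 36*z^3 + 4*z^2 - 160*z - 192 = (z + 4)*(z^4 + 7*z^3 + 8*z^2 - 28*z - 48) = (z + 3)*(z + 4)*(z^3 + 4*z^2 - 4*z - 16) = (z + 2)*(z + 3)*(z + 4)*(z^2 + 2*z - 8) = (z - 2)*(z + 2)*(z + 3)*(z + 4)*(z + 4)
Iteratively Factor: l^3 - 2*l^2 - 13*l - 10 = (l + 1)*(l^2 - 3*l - 10) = (l + 1)*(l + 2)*(l - 5)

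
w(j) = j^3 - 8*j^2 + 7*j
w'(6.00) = 19.00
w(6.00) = -30.00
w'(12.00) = 247.00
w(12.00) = 660.00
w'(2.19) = -13.65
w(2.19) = -12.54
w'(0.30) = 2.47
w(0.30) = 1.41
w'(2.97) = -14.06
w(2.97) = -23.58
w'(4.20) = -7.28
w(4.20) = -37.63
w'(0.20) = 3.92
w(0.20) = 1.09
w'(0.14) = 4.82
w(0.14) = 0.83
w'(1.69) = -11.47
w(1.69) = -6.19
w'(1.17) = -7.61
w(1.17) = -1.16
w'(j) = 3*j^2 - 16*j + 7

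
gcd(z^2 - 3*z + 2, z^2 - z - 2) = z - 2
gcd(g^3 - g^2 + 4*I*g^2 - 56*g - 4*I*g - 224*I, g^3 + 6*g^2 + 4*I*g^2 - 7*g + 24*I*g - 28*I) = g^2 + g*(7 + 4*I) + 28*I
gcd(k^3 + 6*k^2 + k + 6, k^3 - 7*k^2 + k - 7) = k^2 + 1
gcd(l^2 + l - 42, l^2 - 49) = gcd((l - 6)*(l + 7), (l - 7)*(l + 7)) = l + 7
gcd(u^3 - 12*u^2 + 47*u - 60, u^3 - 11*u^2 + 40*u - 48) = u^2 - 7*u + 12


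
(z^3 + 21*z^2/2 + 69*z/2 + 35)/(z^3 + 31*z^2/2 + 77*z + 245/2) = (z + 2)/(z + 7)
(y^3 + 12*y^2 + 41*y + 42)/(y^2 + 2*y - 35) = (y^2 + 5*y + 6)/(y - 5)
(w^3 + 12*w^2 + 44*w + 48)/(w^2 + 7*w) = (w^3 + 12*w^2 + 44*w + 48)/(w*(w + 7))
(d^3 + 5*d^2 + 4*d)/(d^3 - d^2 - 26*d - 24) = d/(d - 6)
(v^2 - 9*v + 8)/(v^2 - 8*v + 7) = (v - 8)/(v - 7)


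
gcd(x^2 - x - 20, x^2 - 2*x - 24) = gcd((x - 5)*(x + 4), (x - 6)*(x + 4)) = x + 4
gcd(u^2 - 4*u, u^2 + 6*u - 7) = 1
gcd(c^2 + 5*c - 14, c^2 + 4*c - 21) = c + 7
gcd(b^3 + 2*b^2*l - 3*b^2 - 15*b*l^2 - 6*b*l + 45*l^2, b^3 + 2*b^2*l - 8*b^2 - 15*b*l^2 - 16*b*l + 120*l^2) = b^2 + 2*b*l - 15*l^2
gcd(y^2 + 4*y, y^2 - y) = y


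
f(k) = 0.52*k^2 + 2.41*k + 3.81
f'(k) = 1.04*k + 2.41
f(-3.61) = 1.89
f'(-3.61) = -1.34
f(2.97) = 15.55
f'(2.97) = 5.50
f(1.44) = 8.36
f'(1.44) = 3.91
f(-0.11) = 3.55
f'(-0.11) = 2.30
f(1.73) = 9.54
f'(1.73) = 4.21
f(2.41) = 12.64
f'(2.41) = 4.92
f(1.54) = 8.75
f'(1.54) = 4.01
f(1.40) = 8.20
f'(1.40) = 3.87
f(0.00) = 3.81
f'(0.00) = 2.41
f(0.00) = 3.81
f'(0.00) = 2.41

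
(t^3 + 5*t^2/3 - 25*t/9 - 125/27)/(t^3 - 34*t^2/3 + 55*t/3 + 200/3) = (t^2 - 25/9)/(t^2 - 13*t + 40)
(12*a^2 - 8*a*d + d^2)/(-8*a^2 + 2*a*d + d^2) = (-6*a + d)/(4*a + d)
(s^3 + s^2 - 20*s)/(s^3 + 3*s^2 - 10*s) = (s - 4)/(s - 2)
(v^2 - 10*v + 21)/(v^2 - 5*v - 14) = (v - 3)/(v + 2)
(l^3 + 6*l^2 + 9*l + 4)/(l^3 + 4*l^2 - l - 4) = (l + 1)/(l - 1)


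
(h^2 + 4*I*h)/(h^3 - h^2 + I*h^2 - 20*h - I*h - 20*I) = h*(h + 4*I)/(h^3 + h^2*(-1 + I) - h*(20 + I) - 20*I)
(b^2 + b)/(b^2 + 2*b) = (b + 1)/(b + 2)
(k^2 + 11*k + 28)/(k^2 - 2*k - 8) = (k^2 + 11*k + 28)/(k^2 - 2*k - 8)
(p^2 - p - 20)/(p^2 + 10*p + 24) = (p - 5)/(p + 6)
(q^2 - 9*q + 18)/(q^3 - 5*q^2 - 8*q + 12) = (q - 3)/(q^2 + q - 2)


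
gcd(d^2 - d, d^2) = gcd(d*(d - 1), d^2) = d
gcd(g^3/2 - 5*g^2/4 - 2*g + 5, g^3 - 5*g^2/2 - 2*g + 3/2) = 1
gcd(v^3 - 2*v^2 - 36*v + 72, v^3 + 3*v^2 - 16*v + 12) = v^2 + 4*v - 12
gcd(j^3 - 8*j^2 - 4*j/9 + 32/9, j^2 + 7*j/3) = 1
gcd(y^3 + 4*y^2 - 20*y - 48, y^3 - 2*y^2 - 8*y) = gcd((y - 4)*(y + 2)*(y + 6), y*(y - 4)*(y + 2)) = y^2 - 2*y - 8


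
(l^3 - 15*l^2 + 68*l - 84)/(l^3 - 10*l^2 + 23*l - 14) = (l - 6)/(l - 1)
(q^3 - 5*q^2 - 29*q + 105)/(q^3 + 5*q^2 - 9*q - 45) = (q - 7)/(q + 3)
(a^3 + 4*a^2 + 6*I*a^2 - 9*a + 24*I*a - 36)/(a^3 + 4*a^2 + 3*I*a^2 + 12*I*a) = (a + 3*I)/a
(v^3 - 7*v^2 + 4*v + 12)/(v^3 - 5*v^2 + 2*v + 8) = (v - 6)/(v - 4)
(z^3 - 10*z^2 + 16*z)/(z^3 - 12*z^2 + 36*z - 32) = z/(z - 2)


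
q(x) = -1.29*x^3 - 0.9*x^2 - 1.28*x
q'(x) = -3.87*x^2 - 1.8*x - 1.28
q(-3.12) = 34.41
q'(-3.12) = -33.34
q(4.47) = -138.92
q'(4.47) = -86.65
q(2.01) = -16.68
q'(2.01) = -20.53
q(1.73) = -11.59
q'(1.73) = -15.98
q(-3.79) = 62.15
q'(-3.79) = -50.05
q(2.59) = -31.76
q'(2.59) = -31.90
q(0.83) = -2.42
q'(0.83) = -5.44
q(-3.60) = 53.13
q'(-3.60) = -44.96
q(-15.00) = 4170.45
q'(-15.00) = -845.03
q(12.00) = -2374.08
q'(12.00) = -580.16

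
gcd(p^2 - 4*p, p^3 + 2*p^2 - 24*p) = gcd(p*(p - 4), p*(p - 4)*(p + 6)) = p^2 - 4*p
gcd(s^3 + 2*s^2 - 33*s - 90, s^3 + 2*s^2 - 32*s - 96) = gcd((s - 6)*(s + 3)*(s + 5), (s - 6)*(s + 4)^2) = s - 6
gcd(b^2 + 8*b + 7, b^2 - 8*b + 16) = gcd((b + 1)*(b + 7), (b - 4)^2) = 1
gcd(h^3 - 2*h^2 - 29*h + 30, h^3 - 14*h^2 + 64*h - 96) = h - 6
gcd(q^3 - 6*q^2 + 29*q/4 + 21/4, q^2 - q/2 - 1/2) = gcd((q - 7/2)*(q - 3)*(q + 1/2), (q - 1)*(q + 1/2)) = q + 1/2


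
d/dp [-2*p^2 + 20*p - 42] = 20 - 4*p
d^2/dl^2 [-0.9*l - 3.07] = 0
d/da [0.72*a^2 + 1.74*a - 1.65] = 1.44*a + 1.74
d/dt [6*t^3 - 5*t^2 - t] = 18*t^2 - 10*t - 1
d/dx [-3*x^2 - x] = -6*x - 1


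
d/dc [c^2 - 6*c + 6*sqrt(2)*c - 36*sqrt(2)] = 2*c - 6 + 6*sqrt(2)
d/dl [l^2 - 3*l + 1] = 2*l - 3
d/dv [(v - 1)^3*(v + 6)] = (v - 1)^2*(4*v + 17)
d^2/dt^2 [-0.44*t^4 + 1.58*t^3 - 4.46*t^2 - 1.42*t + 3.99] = -5.28*t^2 + 9.48*t - 8.92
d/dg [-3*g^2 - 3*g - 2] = -6*g - 3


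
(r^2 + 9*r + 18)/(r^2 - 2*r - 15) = (r + 6)/(r - 5)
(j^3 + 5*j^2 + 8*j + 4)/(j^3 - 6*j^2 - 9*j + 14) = (j^2 + 3*j + 2)/(j^2 - 8*j + 7)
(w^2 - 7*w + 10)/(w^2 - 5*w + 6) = (w - 5)/(w - 3)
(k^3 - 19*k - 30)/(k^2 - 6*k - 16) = (k^2 - 2*k - 15)/(k - 8)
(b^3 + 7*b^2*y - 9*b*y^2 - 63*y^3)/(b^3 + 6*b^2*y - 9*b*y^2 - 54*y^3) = (b + 7*y)/(b + 6*y)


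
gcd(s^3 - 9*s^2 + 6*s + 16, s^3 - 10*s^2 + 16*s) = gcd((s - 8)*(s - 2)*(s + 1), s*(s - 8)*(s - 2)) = s^2 - 10*s + 16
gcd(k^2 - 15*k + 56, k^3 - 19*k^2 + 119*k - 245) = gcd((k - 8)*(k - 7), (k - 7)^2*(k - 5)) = k - 7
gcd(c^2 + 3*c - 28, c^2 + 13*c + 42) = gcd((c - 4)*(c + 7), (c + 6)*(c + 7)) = c + 7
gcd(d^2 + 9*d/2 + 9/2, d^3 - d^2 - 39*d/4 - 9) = d + 3/2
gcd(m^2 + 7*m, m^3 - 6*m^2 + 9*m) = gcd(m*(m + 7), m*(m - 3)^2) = m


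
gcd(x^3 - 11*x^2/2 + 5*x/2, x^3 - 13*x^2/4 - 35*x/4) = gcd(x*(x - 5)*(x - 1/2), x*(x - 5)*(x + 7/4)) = x^2 - 5*x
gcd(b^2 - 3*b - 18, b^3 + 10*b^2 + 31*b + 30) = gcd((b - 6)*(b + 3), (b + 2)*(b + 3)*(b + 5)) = b + 3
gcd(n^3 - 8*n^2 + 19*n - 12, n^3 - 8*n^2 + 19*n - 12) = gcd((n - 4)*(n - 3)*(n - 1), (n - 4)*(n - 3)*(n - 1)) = n^3 - 8*n^2 + 19*n - 12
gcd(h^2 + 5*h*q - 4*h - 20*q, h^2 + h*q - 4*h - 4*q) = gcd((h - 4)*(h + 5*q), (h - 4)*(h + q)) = h - 4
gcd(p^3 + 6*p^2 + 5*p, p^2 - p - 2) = p + 1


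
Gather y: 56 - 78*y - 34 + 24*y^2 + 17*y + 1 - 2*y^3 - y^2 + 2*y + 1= -2*y^3 + 23*y^2 - 59*y + 24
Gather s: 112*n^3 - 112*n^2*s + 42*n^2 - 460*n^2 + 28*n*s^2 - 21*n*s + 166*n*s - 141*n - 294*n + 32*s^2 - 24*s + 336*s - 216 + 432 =112*n^3 - 418*n^2 - 435*n + s^2*(28*n + 32) + s*(-112*n^2 + 145*n + 312) + 216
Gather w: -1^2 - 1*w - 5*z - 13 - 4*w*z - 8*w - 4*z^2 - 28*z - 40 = w*(-4*z - 9) - 4*z^2 - 33*z - 54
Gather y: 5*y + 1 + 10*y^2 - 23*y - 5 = 10*y^2 - 18*y - 4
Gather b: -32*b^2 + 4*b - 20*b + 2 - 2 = -32*b^2 - 16*b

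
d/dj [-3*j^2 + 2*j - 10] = 2 - 6*j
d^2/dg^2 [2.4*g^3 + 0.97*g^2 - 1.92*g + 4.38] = 14.4*g + 1.94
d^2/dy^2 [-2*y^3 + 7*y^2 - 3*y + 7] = 14 - 12*y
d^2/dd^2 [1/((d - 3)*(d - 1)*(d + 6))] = 2*(6*d^4 + 16*d^3 - 51*d^2 - 180*d + 405)/(d^9 + 6*d^8 - 51*d^7 - 190*d^6 + 1287*d^5 + 594*d^4 - 12825*d^3 + 25758*d^2 - 20412*d + 5832)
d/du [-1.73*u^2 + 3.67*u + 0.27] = 3.67 - 3.46*u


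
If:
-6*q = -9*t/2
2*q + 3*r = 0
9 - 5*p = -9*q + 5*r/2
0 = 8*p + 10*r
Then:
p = -15/13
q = -18/13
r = 12/13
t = -24/13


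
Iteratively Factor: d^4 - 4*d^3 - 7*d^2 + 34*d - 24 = (d + 3)*(d^3 - 7*d^2 + 14*d - 8) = (d - 4)*(d + 3)*(d^2 - 3*d + 2) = (d - 4)*(d - 1)*(d + 3)*(d - 2)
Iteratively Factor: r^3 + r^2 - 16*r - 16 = (r - 4)*(r^2 + 5*r + 4) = (r - 4)*(r + 1)*(r + 4)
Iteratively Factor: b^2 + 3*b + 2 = (b + 1)*(b + 2)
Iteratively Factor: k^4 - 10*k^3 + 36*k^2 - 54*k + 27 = (k - 3)*(k^3 - 7*k^2 + 15*k - 9) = (k - 3)^2*(k^2 - 4*k + 3) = (k - 3)^2*(k - 1)*(k - 3)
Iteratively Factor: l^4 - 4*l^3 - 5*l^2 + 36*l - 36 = (l + 3)*(l^3 - 7*l^2 + 16*l - 12) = (l - 2)*(l + 3)*(l^2 - 5*l + 6) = (l - 3)*(l - 2)*(l + 3)*(l - 2)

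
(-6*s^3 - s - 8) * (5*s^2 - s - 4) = -30*s^5 + 6*s^4 + 19*s^3 - 39*s^2 + 12*s + 32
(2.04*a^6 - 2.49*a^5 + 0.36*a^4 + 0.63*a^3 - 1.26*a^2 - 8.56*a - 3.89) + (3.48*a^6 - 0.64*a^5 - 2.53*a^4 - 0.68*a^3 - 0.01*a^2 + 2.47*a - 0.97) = 5.52*a^6 - 3.13*a^5 - 2.17*a^4 - 0.05*a^3 - 1.27*a^2 - 6.09*a - 4.86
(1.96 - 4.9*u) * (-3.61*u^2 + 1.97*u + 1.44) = 17.689*u^3 - 16.7286*u^2 - 3.1948*u + 2.8224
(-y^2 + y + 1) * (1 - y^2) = y^4 - y^3 - 2*y^2 + y + 1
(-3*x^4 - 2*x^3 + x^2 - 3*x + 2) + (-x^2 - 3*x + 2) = -3*x^4 - 2*x^3 - 6*x + 4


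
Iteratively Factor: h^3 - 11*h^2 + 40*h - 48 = (h - 4)*(h^2 - 7*h + 12) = (h - 4)^2*(h - 3)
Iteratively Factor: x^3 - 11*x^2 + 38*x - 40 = (x - 4)*(x^2 - 7*x + 10) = (x - 4)*(x - 2)*(x - 5)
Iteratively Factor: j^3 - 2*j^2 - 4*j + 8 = (j - 2)*(j^2 - 4) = (j - 2)*(j + 2)*(j - 2)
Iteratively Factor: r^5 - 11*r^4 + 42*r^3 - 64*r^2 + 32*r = (r)*(r^4 - 11*r^3 + 42*r^2 - 64*r + 32) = r*(r - 2)*(r^3 - 9*r^2 + 24*r - 16) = r*(r - 4)*(r - 2)*(r^2 - 5*r + 4) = r*(r - 4)^2*(r - 2)*(r - 1)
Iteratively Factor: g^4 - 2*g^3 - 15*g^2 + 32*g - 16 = (g - 4)*(g^3 + 2*g^2 - 7*g + 4) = (g - 4)*(g - 1)*(g^2 + 3*g - 4) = (g - 4)*(g - 1)*(g + 4)*(g - 1)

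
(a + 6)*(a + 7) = a^2 + 13*a + 42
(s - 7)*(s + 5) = s^2 - 2*s - 35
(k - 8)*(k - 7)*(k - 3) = k^3 - 18*k^2 + 101*k - 168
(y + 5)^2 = y^2 + 10*y + 25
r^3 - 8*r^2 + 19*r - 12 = (r - 4)*(r - 3)*(r - 1)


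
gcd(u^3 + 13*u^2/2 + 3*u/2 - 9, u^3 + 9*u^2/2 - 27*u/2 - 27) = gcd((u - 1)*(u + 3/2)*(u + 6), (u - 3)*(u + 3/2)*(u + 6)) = u^2 + 15*u/2 + 9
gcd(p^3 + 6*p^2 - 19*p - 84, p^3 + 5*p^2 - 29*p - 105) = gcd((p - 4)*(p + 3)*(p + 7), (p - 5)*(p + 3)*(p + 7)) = p^2 + 10*p + 21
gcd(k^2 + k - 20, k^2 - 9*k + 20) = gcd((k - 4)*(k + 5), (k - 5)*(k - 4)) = k - 4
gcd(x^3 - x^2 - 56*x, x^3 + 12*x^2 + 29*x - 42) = x + 7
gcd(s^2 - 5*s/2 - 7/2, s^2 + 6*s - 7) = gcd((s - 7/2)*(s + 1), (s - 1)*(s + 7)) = 1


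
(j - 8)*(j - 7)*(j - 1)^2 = j^4 - 17*j^3 + 87*j^2 - 127*j + 56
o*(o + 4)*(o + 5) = o^3 + 9*o^2 + 20*o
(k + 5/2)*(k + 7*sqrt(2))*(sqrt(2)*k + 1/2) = sqrt(2)*k^3 + 5*sqrt(2)*k^2/2 + 29*k^2/2 + 7*sqrt(2)*k/2 + 145*k/4 + 35*sqrt(2)/4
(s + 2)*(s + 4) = s^2 + 6*s + 8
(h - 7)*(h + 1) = h^2 - 6*h - 7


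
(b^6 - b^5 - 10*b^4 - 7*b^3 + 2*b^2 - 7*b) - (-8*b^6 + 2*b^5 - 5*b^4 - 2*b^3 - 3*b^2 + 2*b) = 9*b^6 - 3*b^5 - 5*b^4 - 5*b^3 + 5*b^2 - 9*b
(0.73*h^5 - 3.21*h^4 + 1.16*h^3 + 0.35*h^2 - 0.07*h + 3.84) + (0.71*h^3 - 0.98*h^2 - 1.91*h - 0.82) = 0.73*h^5 - 3.21*h^4 + 1.87*h^3 - 0.63*h^2 - 1.98*h + 3.02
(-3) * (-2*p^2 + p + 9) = 6*p^2 - 3*p - 27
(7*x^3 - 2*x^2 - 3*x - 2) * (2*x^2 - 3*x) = 14*x^5 - 25*x^4 + 5*x^2 + 6*x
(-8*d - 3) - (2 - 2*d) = -6*d - 5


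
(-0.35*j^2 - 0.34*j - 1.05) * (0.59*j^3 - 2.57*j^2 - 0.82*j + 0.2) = -0.2065*j^5 + 0.6989*j^4 + 0.5413*j^3 + 2.9073*j^2 + 0.793*j - 0.21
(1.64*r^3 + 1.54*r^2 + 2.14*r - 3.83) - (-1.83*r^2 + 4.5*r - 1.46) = 1.64*r^3 + 3.37*r^2 - 2.36*r - 2.37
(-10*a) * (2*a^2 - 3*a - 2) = -20*a^3 + 30*a^2 + 20*a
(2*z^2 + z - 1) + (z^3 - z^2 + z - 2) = z^3 + z^2 + 2*z - 3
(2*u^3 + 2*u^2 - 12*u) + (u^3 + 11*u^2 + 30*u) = 3*u^3 + 13*u^2 + 18*u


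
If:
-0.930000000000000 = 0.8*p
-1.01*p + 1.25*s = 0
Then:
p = -1.16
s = -0.94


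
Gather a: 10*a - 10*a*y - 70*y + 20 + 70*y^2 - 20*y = a*(10 - 10*y) + 70*y^2 - 90*y + 20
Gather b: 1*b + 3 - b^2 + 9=-b^2 + b + 12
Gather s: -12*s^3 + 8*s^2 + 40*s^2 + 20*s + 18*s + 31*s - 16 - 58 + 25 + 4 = -12*s^3 + 48*s^2 + 69*s - 45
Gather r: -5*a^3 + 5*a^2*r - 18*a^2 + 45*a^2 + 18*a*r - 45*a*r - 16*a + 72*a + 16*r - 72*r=-5*a^3 + 27*a^2 + 56*a + r*(5*a^2 - 27*a - 56)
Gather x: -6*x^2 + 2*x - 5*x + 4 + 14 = -6*x^2 - 3*x + 18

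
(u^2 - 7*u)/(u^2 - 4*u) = (u - 7)/(u - 4)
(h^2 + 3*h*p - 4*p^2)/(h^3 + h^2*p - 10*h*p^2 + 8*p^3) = 1/(h - 2*p)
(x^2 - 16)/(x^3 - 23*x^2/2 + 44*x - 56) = 2*(x + 4)/(2*x^2 - 15*x + 28)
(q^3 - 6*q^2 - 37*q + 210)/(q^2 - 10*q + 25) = (q^2 - q - 42)/(q - 5)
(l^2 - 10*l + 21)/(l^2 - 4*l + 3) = (l - 7)/(l - 1)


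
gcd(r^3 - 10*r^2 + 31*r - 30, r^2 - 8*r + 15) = r^2 - 8*r + 15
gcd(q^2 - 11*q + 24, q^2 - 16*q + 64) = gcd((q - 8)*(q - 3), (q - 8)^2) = q - 8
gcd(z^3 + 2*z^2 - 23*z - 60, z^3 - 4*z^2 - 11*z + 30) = z^2 - 2*z - 15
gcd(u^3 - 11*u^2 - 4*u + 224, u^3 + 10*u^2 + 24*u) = u + 4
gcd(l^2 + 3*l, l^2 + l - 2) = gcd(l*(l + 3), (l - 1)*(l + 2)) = 1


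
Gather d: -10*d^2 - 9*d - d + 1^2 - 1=-10*d^2 - 10*d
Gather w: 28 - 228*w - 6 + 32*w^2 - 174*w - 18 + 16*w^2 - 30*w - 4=48*w^2 - 432*w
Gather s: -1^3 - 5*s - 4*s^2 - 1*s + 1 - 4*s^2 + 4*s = -8*s^2 - 2*s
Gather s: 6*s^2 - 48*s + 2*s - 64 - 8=6*s^2 - 46*s - 72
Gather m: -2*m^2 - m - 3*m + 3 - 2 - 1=-2*m^2 - 4*m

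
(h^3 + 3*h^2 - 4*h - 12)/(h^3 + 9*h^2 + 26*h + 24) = (h - 2)/(h + 4)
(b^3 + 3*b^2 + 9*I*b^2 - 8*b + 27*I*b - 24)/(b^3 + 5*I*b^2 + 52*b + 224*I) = (b^2 + b*(3 + I) + 3*I)/(b^2 - 3*I*b + 28)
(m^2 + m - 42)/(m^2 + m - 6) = (m^2 + m - 42)/(m^2 + m - 6)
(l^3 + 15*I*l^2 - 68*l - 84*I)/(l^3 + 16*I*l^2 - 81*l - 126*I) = (l + 2*I)/(l + 3*I)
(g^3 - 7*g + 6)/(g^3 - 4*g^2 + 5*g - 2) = (g + 3)/(g - 1)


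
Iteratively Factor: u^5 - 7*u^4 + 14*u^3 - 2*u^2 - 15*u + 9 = (u - 1)*(u^4 - 6*u^3 + 8*u^2 + 6*u - 9) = (u - 3)*(u - 1)*(u^3 - 3*u^2 - u + 3) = (u - 3)*(u - 1)^2*(u^2 - 2*u - 3) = (u - 3)^2*(u - 1)^2*(u + 1)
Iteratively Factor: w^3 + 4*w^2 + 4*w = (w)*(w^2 + 4*w + 4) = w*(w + 2)*(w + 2)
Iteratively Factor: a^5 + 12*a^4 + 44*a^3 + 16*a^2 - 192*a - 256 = (a + 4)*(a^4 + 8*a^3 + 12*a^2 - 32*a - 64) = (a + 2)*(a + 4)*(a^3 + 6*a^2 - 32) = (a - 2)*(a + 2)*(a + 4)*(a^2 + 8*a + 16) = (a - 2)*(a + 2)*(a + 4)^2*(a + 4)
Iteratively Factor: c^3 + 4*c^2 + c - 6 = (c + 3)*(c^2 + c - 2) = (c - 1)*(c + 3)*(c + 2)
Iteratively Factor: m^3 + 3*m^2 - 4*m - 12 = (m + 3)*(m^2 - 4) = (m + 2)*(m + 3)*(m - 2)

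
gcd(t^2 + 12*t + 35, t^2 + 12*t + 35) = t^2 + 12*t + 35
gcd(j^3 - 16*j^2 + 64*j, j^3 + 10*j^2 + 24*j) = j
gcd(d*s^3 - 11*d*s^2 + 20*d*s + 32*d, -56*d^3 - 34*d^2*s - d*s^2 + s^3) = 1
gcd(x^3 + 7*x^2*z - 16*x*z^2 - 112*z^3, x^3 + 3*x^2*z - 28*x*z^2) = x^2 + 3*x*z - 28*z^2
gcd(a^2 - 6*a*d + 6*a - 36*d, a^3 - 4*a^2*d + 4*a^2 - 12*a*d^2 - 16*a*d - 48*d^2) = a - 6*d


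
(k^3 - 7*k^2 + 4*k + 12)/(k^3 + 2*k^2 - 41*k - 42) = (k - 2)/(k + 7)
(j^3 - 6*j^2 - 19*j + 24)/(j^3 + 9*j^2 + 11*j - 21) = (j - 8)/(j + 7)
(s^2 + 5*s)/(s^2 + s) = (s + 5)/(s + 1)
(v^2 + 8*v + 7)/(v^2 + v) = (v + 7)/v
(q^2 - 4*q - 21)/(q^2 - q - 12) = (q - 7)/(q - 4)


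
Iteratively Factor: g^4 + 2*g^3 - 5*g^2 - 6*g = (g - 2)*(g^3 + 4*g^2 + 3*g) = g*(g - 2)*(g^2 + 4*g + 3) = g*(g - 2)*(g + 1)*(g + 3)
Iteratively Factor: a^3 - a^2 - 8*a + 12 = (a - 2)*(a^2 + a - 6) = (a - 2)*(a + 3)*(a - 2)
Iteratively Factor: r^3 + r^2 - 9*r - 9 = (r + 1)*(r^2 - 9) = (r - 3)*(r + 1)*(r + 3)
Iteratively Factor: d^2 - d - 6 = (d - 3)*(d + 2)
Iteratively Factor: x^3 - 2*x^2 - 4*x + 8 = (x + 2)*(x^2 - 4*x + 4) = (x - 2)*(x + 2)*(x - 2)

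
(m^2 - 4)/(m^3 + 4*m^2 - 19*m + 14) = (m + 2)/(m^2 + 6*m - 7)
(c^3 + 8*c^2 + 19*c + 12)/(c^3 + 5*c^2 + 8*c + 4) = (c^2 + 7*c + 12)/(c^2 + 4*c + 4)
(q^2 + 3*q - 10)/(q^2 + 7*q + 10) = (q - 2)/(q + 2)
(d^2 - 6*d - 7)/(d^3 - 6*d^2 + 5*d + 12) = (d - 7)/(d^2 - 7*d + 12)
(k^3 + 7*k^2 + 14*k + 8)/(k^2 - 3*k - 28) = (k^2 + 3*k + 2)/(k - 7)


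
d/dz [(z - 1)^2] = 2*z - 2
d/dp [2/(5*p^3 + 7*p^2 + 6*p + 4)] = 2*(-15*p^2 - 14*p - 6)/(5*p^3 + 7*p^2 + 6*p + 4)^2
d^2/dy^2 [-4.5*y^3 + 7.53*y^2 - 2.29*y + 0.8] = 15.06 - 27.0*y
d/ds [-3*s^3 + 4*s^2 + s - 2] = -9*s^2 + 8*s + 1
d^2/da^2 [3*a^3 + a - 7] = 18*a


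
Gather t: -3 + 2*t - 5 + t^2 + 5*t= t^2 + 7*t - 8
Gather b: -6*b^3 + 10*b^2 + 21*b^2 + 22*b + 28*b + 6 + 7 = -6*b^3 + 31*b^2 + 50*b + 13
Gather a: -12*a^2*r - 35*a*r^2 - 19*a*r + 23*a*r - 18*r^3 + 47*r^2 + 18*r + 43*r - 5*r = -12*a^2*r + a*(-35*r^2 + 4*r) - 18*r^3 + 47*r^2 + 56*r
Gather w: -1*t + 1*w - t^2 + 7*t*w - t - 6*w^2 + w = -t^2 - 2*t - 6*w^2 + w*(7*t + 2)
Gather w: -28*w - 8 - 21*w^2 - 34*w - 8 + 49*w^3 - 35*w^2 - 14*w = 49*w^3 - 56*w^2 - 76*w - 16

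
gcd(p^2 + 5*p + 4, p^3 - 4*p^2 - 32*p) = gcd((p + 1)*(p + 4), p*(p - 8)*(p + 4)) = p + 4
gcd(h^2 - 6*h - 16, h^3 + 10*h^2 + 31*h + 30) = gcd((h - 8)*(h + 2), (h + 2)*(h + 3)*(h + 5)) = h + 2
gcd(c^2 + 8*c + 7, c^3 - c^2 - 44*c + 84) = c + 7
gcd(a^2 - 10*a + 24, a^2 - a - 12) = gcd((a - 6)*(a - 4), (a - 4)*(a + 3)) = a - 4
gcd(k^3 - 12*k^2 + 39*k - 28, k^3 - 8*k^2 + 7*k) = k^2 - 8*k + 7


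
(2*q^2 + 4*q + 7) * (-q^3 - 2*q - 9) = -2*q^5 - 4*q^4 - 11*q^3 - 26*q^2 - 50*q - 63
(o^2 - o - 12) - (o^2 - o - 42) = 30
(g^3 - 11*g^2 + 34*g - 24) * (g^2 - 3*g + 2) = g^5 - 14*g^4 + 69*g^3 - 148*g^2 + 140*g - 48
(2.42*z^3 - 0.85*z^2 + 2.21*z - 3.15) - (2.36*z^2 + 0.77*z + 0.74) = 2.42*z^3 - 3.21*z^2 + 1.44*z - 3.89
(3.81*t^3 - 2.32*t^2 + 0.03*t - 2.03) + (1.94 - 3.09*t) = 3.81*t^3 - 2.32*t^2 - 3.06*t - 0.0899999999999999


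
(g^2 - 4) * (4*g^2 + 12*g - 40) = 4*g^4 + 12*g^3 - 56*g^2 - 48*g + 160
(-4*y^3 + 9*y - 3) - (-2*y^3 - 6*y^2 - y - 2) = -2*y^3 + 6*y^2 + 10*y - 1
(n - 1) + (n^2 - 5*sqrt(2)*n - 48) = n^2 - 5*sqrt(2)*n + n - 49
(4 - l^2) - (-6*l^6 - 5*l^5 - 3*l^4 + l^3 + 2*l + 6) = 6*l^6 + 5*l^5 + 3*l^4 - l^3 - l^2 - 2*l - 2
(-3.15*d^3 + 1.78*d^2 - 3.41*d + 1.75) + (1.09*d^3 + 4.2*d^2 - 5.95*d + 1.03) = -2.06*d^3 + 5.98*d^2 - 9.36*d + 2.78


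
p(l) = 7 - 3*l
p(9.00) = -20.00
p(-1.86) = 12.58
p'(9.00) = -3.00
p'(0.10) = -3.00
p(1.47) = 2.59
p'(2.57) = -3.00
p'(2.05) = -3.00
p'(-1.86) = -3.00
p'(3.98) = -3.00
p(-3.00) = 16.00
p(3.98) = -4.94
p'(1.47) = -3.00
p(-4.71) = 21.13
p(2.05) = 0.85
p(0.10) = 6.70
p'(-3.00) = -3.00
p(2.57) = -0.71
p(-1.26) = 10.78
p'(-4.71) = -3.00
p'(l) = -3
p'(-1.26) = -3.00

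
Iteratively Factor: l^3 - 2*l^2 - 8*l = (l)*(l^2 - 2*l - 8) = l*(l + 2)*(l - 4)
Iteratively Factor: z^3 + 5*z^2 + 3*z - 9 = (z + 3)*(z^2 + 2*z - 3) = (z - 1)*(z + 3)*(z + 3)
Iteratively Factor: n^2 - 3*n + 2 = (n - 1)*(n - 2)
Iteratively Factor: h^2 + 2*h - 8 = (h + 4)*(h - 2)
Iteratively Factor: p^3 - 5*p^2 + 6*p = (p)*(p^2 - 5*p + 6) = p*(p - 3)*(p - 2)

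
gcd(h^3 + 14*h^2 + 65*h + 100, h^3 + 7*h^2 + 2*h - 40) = h^2 + 9*h + 20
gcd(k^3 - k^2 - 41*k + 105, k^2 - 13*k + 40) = k - 5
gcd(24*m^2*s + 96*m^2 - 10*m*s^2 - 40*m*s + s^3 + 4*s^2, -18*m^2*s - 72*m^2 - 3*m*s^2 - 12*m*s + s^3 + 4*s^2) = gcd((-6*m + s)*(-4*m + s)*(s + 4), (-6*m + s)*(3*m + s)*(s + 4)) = -6*m*s - 24*m + s^2 + 4*s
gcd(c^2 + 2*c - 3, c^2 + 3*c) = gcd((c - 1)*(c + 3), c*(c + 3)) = c + 3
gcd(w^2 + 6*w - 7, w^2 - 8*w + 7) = w - 1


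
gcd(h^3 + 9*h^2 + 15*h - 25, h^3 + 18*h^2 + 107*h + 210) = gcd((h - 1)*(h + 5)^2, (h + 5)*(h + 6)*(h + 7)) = h + 5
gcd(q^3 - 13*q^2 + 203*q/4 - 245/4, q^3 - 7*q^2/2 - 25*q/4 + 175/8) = q^2 - 6*q + 35/4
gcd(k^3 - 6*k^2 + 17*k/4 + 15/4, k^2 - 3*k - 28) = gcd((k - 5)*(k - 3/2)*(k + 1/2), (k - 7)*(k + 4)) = 1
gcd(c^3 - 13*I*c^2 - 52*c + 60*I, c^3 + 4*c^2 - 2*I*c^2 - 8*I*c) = c - 2*I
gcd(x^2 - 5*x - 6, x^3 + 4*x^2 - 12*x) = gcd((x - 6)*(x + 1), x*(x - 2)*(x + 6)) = 1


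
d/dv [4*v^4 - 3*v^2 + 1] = 16*v^3 - 6*v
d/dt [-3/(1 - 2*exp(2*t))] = -12*exp(2*t)/(2*exp(2*t) - 1)^2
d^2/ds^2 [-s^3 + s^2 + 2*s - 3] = 2 - 6*s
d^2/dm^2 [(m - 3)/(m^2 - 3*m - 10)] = 2*(3*(2 - m)*(-m^2 + 3*m + 10) - (m - 3)*(2*m - 3)^2)/(-m^2 + 3*m + 10)^3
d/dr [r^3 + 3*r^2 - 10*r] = 3*r^2 + 6*r - 10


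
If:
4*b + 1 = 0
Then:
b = -1/4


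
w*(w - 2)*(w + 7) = w^3 + 5*w^2 - 14*w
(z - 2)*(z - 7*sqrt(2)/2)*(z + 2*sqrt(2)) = z^3 - 3*sqrt(2)*z^2/2 - 2*z^2 - 14*z + 3*sqrt(2)*z + 28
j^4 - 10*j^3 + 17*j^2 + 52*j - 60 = (j - 6)*(j - 5)*(j - 1)*(j + 2)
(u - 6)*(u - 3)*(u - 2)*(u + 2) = u^4 - 9*u^3 + 14*u^2 + 36*u - 72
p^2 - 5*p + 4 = (p - 4)*(p - 1)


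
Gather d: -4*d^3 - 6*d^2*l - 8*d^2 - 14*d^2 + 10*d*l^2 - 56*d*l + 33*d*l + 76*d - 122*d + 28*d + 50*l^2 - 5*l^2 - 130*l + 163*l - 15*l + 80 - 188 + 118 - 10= -4*d^3 + d^2*(-6*l - 22) + d*(10*l^2 - 23*l - 18) + 45*l^2 + 18*l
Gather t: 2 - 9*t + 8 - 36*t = 10 - 45*t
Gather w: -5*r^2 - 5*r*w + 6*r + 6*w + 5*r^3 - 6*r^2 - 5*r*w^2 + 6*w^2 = 5*r^3 - 11*r^2 + 6*r + w^2*(6 - 5*r) + w*(6 - 5*r)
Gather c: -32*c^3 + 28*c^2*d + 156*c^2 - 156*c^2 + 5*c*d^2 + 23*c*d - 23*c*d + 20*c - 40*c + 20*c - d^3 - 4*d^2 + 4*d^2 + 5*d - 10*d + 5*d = -32*c^3 + 28*c^2*d + 5*c*d^2 - d^3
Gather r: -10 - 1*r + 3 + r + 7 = 0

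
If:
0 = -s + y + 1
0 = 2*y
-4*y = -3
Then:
No Solution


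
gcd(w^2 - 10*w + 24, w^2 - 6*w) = w - 6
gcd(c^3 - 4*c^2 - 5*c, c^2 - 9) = 1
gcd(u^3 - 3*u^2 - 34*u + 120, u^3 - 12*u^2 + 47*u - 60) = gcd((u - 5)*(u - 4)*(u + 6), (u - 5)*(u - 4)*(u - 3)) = u^2 - 9*u + 20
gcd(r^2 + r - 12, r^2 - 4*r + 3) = r - 3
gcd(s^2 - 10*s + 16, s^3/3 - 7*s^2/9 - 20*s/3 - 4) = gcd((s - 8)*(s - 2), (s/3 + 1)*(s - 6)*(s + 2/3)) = 1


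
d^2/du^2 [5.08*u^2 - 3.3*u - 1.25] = 10.1600000000000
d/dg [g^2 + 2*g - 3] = 2*g + 2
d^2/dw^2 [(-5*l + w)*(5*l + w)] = 2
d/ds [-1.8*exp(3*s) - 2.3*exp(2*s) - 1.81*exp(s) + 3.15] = (-5.4*exp(2*s) - 4.6*exp(s) - 1.81)*exp(s)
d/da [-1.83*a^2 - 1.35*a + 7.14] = -3.66*a - 1.35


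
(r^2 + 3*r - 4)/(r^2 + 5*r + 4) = (r - 1)/(r + 1)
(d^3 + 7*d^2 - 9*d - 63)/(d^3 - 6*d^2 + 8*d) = (d^3 + 7*d^2 - 9*d - 63)/(d*(d^2 - 6*d + 8))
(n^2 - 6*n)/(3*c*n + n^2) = (n - 6)/(3*c + n)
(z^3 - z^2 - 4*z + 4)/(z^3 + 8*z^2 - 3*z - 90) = (z^3 - z^2 - 4*z + 4)/(z^3 + 8*z^2 - 3*z - 90)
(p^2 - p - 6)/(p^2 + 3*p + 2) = (p - 3)/(p + 1)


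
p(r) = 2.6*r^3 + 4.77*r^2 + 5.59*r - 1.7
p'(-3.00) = 47.17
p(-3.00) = -45.74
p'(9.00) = 723.25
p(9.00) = 2330.38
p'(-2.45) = 29.04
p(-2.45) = -25.00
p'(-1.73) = 12.43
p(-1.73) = -10.56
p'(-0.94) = 3.51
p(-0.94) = -4.90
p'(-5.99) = 228.31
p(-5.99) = -422.83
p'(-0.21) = 3.93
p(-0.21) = -2.69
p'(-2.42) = 28.18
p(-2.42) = -24.14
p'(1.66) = 42.92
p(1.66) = 32.62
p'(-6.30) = 255.07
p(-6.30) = -497.72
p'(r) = 7.8*r^2 + 9.54*r + 5.59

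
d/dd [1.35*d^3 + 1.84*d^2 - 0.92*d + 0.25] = 4.05*d^2 + 3.68*d - 0.92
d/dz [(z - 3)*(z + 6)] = 2*z + 3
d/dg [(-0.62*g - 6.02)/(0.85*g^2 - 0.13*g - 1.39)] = (0.527*g^2 + 10.234*g + 0.0791999999999999)/(0.7225*g^4 - 0.221*g^3 - 2.3461*g^2 + 0.3614*g + 1.9321)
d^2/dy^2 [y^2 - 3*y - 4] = 2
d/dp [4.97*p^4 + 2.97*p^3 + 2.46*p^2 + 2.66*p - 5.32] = 19.88*p^3 + 8.91*p^2 + 4.92*p + 2.66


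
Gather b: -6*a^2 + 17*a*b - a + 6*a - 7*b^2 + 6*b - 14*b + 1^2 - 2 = -6*a^2 + 5*a - 7*b^2 + b*(17*a - 8) - 1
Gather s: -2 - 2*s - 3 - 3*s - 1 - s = -6*s - 6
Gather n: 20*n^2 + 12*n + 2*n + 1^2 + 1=20*n^2 + 14*n + 2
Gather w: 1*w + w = 2*w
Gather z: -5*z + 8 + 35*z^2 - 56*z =35*z^2 - 61*z + 8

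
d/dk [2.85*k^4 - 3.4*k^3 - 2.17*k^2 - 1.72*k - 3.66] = 11.4*k^3 - 10.2*k^2 - 4.34*k - 1.72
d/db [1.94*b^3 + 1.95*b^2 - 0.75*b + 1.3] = 5.82*b^2 + 3.9*b - 0.75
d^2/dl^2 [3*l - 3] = 0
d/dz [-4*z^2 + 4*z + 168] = 4 - 8*z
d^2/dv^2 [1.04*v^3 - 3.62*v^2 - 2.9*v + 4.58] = 6.24*v - 7.24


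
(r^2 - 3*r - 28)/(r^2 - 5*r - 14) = (r + 4)/(r + 2)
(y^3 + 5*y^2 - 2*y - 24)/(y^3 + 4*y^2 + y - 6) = (y^2 + 2*y - 8)/(y^2 + y - 2)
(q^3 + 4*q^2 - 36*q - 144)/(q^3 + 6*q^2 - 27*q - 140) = (q^2 - 36)/(q^2 + 2*q - 35)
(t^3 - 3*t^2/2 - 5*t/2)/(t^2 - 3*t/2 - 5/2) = t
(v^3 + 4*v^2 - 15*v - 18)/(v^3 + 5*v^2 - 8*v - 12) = (v - 3)/(v - 2)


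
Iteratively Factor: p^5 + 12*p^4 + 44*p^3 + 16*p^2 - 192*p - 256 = (p + 4)*(p^4 + 8*p^3 + 12*p^2 - 32*p - 64) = (p + 4)^2*(p^3 + 4*p^2 - 4*p - 16) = (p + 4)^3*(p^2 - 4) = (p + 2)*(p + 4)^3*(p - 2)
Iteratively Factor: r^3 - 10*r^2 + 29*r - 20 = (r - 1)*(r^2 - 9*r + 20) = (r - 4)*(r - 1)*(r - 5)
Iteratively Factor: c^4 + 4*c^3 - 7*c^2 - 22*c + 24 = (c - 2)*(c^3 + 6*c^2 + 5*c - 12) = (c - 2)*(c - 1)*(c^2 + 7*c + 12) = (c - 2)*(c - 1)*(c + 4)*(c + 3)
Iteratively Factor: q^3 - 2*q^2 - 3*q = (q)*(q^2 - 2*q - 3) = q*(q - 3)*(q + 1)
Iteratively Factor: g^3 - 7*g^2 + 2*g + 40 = (g - 4)*(g^2 - 3*g - 10) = (g - 4)*(g + 2)*(g - 5)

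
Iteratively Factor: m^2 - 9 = (m - 3)*(m + 3)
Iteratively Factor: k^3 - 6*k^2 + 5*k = (k - 5)*(k^2 - k) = (k - 5)*(k - 1)*(k)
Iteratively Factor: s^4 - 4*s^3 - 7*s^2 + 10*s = (s)*(s^3 - 4*s^2 - 7*s + 10) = s*(s - 5)*(s^2 + s - 2) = s*(s - 5)*(s + 2)*(s - 1)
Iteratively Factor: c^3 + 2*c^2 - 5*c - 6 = (c - 2)*(c^2 + 4*c + 3) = (c - 2)*(c + 3)*(c + 1)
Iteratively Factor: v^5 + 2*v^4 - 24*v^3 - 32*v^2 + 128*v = (v)*(v^4 + 2*v^3 - 24*v^2 - 32*v + 128) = v*(v - 2)*(v^3 + 4*v^2 - 16*v - 64) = v*(v - 2)*(v + 4)*(v^2 - 16) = v*(v - 2)*(v + 4)^2*(v - 4)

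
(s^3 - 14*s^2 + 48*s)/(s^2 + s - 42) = s*(s - 8)/(s + 7)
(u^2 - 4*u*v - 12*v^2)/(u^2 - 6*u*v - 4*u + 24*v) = (u + 2*v)/(u - 4)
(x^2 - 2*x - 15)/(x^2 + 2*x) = (x^2 - 2*x - 15)/(x*(x + 2))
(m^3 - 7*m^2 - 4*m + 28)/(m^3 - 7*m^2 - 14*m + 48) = (m^2 - 5*m - 14)/(m^2 - 5*m - 24)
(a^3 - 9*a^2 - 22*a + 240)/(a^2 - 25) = (a^2 - 14*a + 48)/(a - 5)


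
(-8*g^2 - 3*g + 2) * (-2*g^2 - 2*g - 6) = 16*g^4 + 22*g^3 + 50*g^2 + 14*g - 12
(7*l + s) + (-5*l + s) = 2*l + 2*s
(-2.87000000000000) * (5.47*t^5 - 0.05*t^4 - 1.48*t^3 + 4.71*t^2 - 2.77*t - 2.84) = -15.6989*t^5 + 0.1435*t^4 + 4.2476*t^3 - 13.5177*t^2 + 7.9499*t + 8.1508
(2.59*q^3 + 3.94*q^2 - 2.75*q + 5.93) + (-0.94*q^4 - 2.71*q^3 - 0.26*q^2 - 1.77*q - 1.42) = -0.94*q^4 - 0.12*q^3 + 3.68*q^2 - 4.52*q + 4.51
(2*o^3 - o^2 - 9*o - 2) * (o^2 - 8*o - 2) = 2*o^5 - 17*o^4 - 5*o^3 + 72*o^2 + 34*o + 4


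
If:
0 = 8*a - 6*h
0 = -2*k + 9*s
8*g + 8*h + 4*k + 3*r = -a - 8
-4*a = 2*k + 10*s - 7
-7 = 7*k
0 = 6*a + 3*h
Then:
No Solution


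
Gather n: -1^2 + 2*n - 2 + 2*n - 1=4*n - 4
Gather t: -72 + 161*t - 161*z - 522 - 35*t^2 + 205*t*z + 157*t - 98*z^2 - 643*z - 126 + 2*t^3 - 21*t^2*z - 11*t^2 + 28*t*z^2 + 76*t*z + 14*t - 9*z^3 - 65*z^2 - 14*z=2*t^3 + t^2*(-21*z - 46) + t*(28*z^2 + 281*z + 332) - 9*z^3 - 163*z^2 - 818*z - 720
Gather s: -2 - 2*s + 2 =-2*s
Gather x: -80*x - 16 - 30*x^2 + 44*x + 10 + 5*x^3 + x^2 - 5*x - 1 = 5*x^3 - 29*x^2 - 41*x - 7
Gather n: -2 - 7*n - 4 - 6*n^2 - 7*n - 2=-6*n^2 - 14*n - 8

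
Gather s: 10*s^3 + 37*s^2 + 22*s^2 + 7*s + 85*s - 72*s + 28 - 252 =10*s^3 + 59*s^2 + 20*s - 224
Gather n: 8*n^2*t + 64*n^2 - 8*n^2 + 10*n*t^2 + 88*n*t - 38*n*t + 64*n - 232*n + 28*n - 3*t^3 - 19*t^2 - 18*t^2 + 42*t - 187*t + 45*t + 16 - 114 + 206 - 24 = n^2*(8*t + 56) + n*(10*t^2 + 50*t - 140) - 3*t^3 - 37*t^2 - 100*t + 84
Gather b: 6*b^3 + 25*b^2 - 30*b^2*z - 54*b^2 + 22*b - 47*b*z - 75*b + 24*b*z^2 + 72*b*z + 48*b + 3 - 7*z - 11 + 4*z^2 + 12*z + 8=6*b^3 + b^2*(-30*z - 29) + b*(24*z^2 + 25*z - 5) + 4*z^2 + 5*z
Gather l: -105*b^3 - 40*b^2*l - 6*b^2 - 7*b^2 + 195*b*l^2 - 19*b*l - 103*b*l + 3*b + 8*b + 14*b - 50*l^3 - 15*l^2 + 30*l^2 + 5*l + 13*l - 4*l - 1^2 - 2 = -105*b^3 - 13*b^2 + 25*b - 50*l^3 + l^2*(195*b + 15) + l*(-40*b^2 - 122*b + 14) - 3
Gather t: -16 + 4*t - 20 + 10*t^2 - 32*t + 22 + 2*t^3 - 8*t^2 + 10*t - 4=2*t^3 + 2*t^2 - 18*t - 18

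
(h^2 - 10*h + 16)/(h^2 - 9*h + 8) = (h - 2)/(h - 1)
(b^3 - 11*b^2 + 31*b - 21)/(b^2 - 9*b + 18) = (b^2 - 8*b + 7)/(b - 6)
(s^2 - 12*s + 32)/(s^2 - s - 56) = (s - 4)/(s + 7)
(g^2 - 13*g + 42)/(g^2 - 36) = (g - 7)/(g + 6)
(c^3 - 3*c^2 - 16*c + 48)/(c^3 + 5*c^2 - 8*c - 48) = (c - 4)/(c + 4)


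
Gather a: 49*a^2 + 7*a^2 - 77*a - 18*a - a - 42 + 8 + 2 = 56*a^2 - 96*a - 32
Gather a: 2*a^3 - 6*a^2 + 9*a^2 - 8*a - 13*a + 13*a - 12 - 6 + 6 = 2*a^3 + 3*a^2 - 8*a - 12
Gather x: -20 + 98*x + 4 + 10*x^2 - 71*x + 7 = 10*x^2 + 27*x - 9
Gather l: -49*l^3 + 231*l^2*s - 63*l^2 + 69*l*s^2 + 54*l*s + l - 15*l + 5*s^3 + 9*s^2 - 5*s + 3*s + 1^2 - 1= -49*l^3 + l^2*(231*s - 63) + l*(69*s^2 + 54*s - 14) + 5*s^3 + 9*s^2 - 2*s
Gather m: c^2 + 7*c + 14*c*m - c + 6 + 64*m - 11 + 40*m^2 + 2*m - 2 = c^2 + 6*c + 40*m^2 + m*(14*c + 66) - 7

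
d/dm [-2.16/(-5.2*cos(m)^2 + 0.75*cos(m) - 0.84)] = (22.464*cos(m) - 1.62)*sin(m)/(5.2*cos(m)^2 - 0.75*cos(m) + 0.84)^2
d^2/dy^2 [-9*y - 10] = 0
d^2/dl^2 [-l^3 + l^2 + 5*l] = 2 - 6*l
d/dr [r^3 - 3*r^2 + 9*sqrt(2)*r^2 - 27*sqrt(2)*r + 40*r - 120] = 3*r^2 - 6*r + 18*sqrt(2)*r - 27*sqrt(2) + 40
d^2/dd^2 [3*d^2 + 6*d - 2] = 6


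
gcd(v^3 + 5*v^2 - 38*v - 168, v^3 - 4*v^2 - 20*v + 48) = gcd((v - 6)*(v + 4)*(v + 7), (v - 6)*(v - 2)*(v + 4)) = v^2 - 2*v - 24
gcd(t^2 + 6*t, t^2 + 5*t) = t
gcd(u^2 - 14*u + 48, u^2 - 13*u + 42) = u - 6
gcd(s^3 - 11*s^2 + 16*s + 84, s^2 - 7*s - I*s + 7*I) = s - 7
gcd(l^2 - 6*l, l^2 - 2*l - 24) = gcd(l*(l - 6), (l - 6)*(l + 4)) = l - 6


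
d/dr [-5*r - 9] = -5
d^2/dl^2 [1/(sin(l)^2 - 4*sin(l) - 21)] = 2*(-2*sin(l)^4 + 6*sin(l)^3 - 47*sin(l)^2 + 30*sin(l) + 37)/((sin(l) - 7)^3*(sin(l) + 3)^3)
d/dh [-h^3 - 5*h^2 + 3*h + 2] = -3*h^2 - 10*h + 3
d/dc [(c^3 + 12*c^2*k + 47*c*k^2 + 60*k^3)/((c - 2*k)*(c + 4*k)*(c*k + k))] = (-10*c^2*k + c^2 - 30*c*k^2 - 4*c*k + 30*k^3 - 31*k^2)/(k*(c^4 - 4*c^3*k + 2*c^3 + 4*c^2*k^2 - 8*c^2*k + c^2 + 8*c*k^2 - 4*c*k + 4*k^2))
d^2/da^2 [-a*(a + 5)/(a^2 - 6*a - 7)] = 2*(-11*a^3 - 21*a^2 - 105*a + 161)/(a^6 - 18*a^5 + 87*a^4 + 36*a^3 - 609*a^2 - 882*a - 343)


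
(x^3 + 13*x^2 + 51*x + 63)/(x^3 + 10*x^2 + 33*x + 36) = (x + 7)/(x + 4)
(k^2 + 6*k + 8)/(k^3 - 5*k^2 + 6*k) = (k^2 + 6*k + 8)/(k*(k^2 - 5*k + 6))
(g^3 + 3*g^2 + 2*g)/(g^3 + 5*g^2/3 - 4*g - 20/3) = 3*g*(g + 1)/(3*g^2 - g - 10)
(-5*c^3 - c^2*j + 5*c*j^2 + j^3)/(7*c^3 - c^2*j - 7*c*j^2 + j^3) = (-5*c - j)/(7*c - j)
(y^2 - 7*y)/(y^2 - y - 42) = y/(y + 6)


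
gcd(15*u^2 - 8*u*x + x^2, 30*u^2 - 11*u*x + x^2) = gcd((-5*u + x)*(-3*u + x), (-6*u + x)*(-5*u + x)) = -5*u + x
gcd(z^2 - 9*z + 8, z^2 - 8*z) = z - 8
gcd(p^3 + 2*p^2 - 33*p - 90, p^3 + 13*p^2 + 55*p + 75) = p^2 + 8*p + 15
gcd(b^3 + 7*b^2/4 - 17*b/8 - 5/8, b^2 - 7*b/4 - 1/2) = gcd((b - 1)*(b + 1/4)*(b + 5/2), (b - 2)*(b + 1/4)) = b + 1/4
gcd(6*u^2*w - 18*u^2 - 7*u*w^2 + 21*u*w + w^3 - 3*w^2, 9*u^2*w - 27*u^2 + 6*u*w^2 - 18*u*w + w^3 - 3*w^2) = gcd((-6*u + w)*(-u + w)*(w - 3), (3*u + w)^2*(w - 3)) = w - 3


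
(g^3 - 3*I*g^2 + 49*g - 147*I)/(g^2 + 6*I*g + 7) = (g^2 - 10*I*g - 21)/(g - I)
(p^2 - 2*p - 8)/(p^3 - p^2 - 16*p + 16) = (p + 2)/(p^2 + 3*p - 4)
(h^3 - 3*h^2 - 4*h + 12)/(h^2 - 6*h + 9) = (h^2 - 4)/(h - 3)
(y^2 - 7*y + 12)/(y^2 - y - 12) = (y - 3)/(y + 3)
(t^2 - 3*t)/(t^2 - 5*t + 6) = t/(t - 2)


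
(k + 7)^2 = k^2 + 14*k + 49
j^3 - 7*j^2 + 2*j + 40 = (j - 5)*(j - 4)*(j + 2)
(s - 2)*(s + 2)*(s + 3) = s^3 + 3*s^2 - 4*s - 12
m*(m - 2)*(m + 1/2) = m^3 - 3*m^2/2 - m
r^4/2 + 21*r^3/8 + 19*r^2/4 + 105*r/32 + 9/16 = (r/2 + 1)*(r + 1/4)*(r + 3/2)^2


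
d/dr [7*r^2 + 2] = 14*r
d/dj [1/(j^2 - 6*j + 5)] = 2*(3 - j)/(j^2 - 6*j + 5)^2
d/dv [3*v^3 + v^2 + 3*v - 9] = 9*v^2 + 2*v + 3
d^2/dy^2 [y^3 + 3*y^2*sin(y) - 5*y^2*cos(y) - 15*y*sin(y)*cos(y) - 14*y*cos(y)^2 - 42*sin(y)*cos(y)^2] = -3*y^2*sin(y) + 5*y^2*cos(y) + 20*y*sin(y) + 30*y*sin(2*y) + 12*y*cos(y) + 28*y*cos(2*y) + 6*y + 33*sin(y)/2 + 28*sin(2*y) + 189*sin(3*y)/2 - 10*cos(y) - 30*cos(2*y)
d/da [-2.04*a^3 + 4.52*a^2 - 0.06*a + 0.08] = -6.12*a^2 + 9.04*a - 0.06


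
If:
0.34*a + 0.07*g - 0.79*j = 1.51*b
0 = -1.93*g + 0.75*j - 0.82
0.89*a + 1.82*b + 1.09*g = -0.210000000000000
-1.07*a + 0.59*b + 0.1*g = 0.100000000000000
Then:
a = -0.00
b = 0.28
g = -0.65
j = -0.59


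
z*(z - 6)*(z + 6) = z^3 - 36*z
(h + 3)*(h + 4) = h^2 + 7*h + 12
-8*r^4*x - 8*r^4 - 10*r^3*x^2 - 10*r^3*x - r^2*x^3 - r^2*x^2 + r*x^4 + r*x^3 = (-4*r + x)*(r + x)*(2*r + x)*(r*x + r)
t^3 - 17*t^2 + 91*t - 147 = (t - 7)^2*(t - 3)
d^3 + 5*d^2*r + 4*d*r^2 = d*(d + r)*(d + 4*r)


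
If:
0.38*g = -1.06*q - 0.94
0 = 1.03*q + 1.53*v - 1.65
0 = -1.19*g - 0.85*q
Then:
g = 0.85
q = -1.19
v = 1.88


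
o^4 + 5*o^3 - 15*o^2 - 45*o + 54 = (o - 3)*(o - 1)*(o + 3)*(o + 6)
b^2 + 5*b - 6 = (b - 1)*(b + 6)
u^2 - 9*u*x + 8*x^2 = (u - 8*x)*(u - x)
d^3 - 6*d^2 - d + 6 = (d - 6)*(d - 1)*(d + 1)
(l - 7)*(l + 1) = l^2 - 6*l - 7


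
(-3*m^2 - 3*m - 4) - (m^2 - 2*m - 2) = -4*m^2 - m - 2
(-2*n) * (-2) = 4*n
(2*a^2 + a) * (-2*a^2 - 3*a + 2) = -4*a^4 - 8*a^3 + a^2 + 2*a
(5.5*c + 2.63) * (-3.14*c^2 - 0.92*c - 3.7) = -17.27*c^3 - 13.3182*c^2 - 22.7696*c - 9.731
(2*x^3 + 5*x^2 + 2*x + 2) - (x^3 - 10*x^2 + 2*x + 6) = x^3 + 15*x^2 - 4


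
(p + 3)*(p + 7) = p^2 + 10*p + 21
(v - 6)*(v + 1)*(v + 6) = v^3 + v^2 - 36*v - 36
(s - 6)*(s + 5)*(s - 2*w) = s^3 - 2*s^2*w - s^2 + 2*s*w - 30*s + 60*w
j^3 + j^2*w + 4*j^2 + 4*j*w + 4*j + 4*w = (j + 2)^2*(j + w)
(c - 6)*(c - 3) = c^2 - 9*c + 18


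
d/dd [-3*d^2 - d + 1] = -6*d - 1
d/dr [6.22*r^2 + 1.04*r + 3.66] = 12.44*r + 1.04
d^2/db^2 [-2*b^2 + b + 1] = -4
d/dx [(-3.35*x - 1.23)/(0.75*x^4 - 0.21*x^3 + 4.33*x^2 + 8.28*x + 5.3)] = (7.5375*x^4 + 2.283*x^3 + 13.7306*x^2 + 10.6518*x - 7.5706)/(0.5625*x^8 - 0.315*x^7 + 6.5391*x^6 + 10.6014*x^5 + 23.2213*x^4 + 69.4788*x^3 + 114.4564*x^2 + 87.768*x + 28.09)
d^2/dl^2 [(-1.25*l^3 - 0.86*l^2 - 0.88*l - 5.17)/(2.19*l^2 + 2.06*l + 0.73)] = (7.105427357601e-15*l^5 + 4.26325641456066e-14*l^4 - 7.293778*l^3 - 151.80423*l^2 - 135.499242*l - 25.618166)/(10.503459*l^6 + 29.639898*l^5 + 38.383911*l^4 + 28.501748*l^3 + 12.794637*l^2 + 3.293322*l + 0.389017)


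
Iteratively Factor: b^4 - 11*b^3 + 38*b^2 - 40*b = (b)*(b^3 - 11*b^2 + 38*b - 40) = b*(b - 4)*(b^2 - 7*b + 10) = b*(b - 5)*(b - 4)*(b - 2)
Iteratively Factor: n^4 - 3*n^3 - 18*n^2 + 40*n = (n)*(n^3 - 3*n^2 - 18*n + 40) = n*(n + 4)*(n^2 - 7*n + 10) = n*(n - 5)*(n + 4)*(n - 2)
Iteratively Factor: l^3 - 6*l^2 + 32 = (l - 4)*(l^2 - 2*l - 8) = (l - 4)^2*(l + 2)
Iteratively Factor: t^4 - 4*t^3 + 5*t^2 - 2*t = (t - 2)*(t^3 - 2*t^2 + t) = t*(t - 2)*(t^2 - 2*t + 1) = t*(t - 2)*(t - 1)*(t - 1)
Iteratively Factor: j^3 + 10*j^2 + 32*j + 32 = (j + 4)*(j^2 + 6*j + 8) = (j + 4)^2*(j + 2)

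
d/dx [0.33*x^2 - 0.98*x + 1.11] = 0.66*x - 0.98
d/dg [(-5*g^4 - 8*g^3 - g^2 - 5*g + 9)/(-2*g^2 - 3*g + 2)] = (20*g^5 + 61*g^4 + 8*g^3 - 55*g^2 + 32*g + 17)/(4*g^4 + 12*g^3 + g^2 - 12*g + 4)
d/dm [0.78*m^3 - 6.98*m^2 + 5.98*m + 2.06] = 2.34*m^2 - 13.96*m + 5.98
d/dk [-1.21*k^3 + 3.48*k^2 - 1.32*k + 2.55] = -3.63*k^2 + 6.96*k - 1.32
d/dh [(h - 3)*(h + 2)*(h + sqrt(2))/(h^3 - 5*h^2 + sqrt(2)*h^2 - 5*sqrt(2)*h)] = 2*(-2*h^2 + 6*h - 15)/(h^2*(h^2 - 10*h + 25))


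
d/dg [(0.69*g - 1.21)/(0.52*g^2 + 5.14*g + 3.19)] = (-0.3588*g^2 + 1.2584*g + 8.4205)/(0.2704*g^4 + 5.3456*g^3 + 29.7372*g^2 + 32.7932*g + 10.1761)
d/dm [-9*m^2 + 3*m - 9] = 3 - 18*m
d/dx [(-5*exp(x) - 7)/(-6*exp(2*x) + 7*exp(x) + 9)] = (-(5*exp(x) + 7)*(12*exp(x) - 7) + 30*exp(2*x) - 35*exp(x) - 45)*exp(x)/(-6*exp(2*x) + 7*exp(x) + 9)^2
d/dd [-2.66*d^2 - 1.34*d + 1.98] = -5.32*d - 1.34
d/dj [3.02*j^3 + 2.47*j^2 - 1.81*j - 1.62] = 9.06*j^2 + 4.94*j - 1.81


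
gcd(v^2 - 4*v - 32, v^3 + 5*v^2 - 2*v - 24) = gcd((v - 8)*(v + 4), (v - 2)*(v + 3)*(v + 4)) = v + 4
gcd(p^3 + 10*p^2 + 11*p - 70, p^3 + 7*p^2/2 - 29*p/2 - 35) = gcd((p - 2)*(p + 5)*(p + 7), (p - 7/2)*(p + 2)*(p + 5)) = p + 5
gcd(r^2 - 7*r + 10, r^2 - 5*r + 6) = r - 2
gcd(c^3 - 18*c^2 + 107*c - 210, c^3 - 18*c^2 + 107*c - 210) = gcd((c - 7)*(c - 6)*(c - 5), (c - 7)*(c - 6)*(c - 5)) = c^3 - 18*c^2 + 107*c - 210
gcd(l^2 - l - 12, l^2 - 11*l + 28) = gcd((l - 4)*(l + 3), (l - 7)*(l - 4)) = l - 4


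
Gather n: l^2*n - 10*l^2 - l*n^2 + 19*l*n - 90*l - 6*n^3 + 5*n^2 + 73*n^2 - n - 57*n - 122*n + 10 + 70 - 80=-10*l^2 - 90*l - 6*n^3 + n^2*(78 - l) + n*(l^2 + 19*l - 180)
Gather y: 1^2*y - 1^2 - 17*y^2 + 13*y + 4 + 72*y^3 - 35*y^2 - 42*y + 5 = 72*y^3 - 52*y^2 - 28*y + 8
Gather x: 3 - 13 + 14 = 4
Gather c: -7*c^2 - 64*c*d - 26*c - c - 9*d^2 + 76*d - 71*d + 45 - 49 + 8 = -7*c^2 + c*(-64*d - 27) - 9*d^2 + 5*d + 4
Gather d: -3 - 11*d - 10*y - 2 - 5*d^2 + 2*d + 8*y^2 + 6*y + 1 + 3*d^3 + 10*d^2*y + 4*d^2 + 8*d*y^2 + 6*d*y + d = 3*d^3 + d^2*(10*y - 1) + d*(8*y^2 + 6*y - 8) + 8*y^2 - 4*y - 4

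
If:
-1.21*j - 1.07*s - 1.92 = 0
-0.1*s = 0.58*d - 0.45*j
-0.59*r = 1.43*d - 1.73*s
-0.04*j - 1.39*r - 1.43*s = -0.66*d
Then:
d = -0.76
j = -1.10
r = 0.23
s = -0.55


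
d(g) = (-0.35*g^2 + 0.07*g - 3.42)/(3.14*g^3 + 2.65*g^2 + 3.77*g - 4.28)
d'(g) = (0.07 - 0.7*g)/(3.14*g^3 + 2.65*g^2 + 3.77*g - 4.28) + (-9.42*g^2 - 5.3*g - 3.77)*(-0.35*g^2 + 0.07*g - 3.42)/(3.14*g^3 + 2.65*g^2 + 3.77*g - 4.28)^2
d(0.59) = 7.17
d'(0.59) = 150.07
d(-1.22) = 0.38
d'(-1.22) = 0.32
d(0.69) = -5.76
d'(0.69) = 110.95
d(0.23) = 1.06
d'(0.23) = 1.82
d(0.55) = 3.95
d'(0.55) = 43.06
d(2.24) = -0.10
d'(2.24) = 0.09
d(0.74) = -2.89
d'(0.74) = 29.71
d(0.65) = -23.11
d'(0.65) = 1694.22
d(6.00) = -0.02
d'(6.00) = 0.00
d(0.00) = 0.80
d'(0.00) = 0.69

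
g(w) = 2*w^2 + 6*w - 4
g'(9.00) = 42.00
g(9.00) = 212.00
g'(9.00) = 42.00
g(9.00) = 212.00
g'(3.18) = 18.72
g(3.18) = 35.30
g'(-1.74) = -0.96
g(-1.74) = -8.38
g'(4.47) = 23.88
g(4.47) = 62.78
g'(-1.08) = 1.68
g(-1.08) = -8.15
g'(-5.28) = -15.12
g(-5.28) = 20.08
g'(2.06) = 14.24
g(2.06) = 16.85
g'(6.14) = 30.56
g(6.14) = 108.24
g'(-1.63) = -0.52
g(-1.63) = -8.47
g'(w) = 4*w + 6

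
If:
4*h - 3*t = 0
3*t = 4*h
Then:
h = 3*t/4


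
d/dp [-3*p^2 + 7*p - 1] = 7 - 6*p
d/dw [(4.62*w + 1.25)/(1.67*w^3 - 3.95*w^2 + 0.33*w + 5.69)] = (-15.4308*w^3 + 11.9865*w^2 + 9.875*w + 25.8753)/(2.7889*w^6 - 13.193*w^5 + 16.7047*w^4 + 16.3976*w^3 - 44.8421*w^2 + 3.7554*w + 32.3761)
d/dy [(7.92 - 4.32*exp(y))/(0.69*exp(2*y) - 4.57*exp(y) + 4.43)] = (2.9808*exp(2*y) - 10.9296*exp(y) + 17.0568)*exp(y)/(0.4761*exp(4*y) - 6.3066*exp(3*y) + 26.9983*exp(2*y) - 40.4902*exp(y) + 19.6249)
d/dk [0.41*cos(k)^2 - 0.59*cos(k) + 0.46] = (0.59 - 0.82*cos(k))*sin(k)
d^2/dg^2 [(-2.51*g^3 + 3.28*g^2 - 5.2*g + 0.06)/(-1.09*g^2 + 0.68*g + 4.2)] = (3.5527136788005e-15*g^5 - 7.105427357601e-15*g^4 + 32.796776*g^3 - 47.511396*g^2 + 408.758832*g - 146.025648)/(1.295029*g^6 - 2.423724*g^5 - 13.458012*g^4 + 18.363808*g^3 + 51.85656*g^2 - 35.9856*g - 74.088)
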